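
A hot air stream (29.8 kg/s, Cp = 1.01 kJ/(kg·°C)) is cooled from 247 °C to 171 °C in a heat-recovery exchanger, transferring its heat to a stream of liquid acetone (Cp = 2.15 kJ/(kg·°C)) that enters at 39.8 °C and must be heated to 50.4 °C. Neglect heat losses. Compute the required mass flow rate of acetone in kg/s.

ṁ_c = 100 kg/s

Heat released by hot stream: Q = 29.8 × 1.01 × (247 − 171) = 2287.4 kJ/s
Energy balance on cold side (adiabatic exchanger): Q = ṁ_c·Cp_c·(T_c,out − T_c,in)
ṁ_c = 2287.4 / [2.15 × (50.4 − 39.8)] = 100.37 kg/s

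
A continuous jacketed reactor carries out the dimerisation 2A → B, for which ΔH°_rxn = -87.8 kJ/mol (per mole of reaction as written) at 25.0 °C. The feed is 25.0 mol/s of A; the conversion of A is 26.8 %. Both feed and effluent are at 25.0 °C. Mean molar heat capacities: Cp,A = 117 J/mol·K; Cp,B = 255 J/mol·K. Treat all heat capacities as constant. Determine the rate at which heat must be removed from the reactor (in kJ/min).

Extent of reaction ξ = 0.268 × 25.0 / 2 = 3.35 mol/s
Reaction term: ξ·ΔH°_rxn = 3.35 × -87.8 = -294.13 kJ/s
Q = ΔH = -294.13 kJ/s = -294.13 kW
Heat removed = 17648 kJ/min

Q_out = 17600 kJ/min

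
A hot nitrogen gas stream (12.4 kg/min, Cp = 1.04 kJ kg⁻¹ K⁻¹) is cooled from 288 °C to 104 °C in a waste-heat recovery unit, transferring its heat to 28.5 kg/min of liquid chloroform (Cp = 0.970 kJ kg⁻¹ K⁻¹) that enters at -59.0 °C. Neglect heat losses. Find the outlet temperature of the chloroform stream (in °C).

Heat released by hot stream: Q = 12.4 × 1.04 × (288 − 104) = 2372.9 kJ/min
Energy balance on cold side (adiabatic exchanger): Q = ṁ_c·Cp_c·(T_c,out − T_c,in)
T_c,out = -59.0 + 2372.9/(28.5 × 0.970) = 26.833 °C

T_c,out = 26.8 °C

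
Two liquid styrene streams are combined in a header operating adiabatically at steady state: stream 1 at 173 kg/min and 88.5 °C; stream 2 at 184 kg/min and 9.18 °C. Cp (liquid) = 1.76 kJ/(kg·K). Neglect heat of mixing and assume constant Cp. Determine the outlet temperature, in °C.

T_out = 47.6 °C

No heat crosses the boundary, so H_out = H_in.
T_out = Σ ṁᵢCp,ᵢTᵢ / Σ ṁᵢCp,ᵢ
      = 29919 / 628.32 = 47.618 °C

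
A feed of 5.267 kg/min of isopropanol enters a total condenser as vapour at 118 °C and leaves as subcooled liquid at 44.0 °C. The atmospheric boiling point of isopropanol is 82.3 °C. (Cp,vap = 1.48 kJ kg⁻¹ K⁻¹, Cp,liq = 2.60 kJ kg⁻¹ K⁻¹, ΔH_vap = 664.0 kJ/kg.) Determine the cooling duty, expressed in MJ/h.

vapour 118→82.3 °C: -52.836 kJ/kg
condensation at 82.3 °C: -664 kJ/kg
liquid 82.3→44.0 °C: -99.58 kJ/kg
Δh = -52.836 + -664 + -99.58 = -816.42 kJ/kg
Q = ṁ·Δh = 5.267 kg/min × -816.42 kJ/kg = -4300.1 kJ/min
|Q| = 71.668 kW = 258 MJ/h

Q_c = 258 MJ/h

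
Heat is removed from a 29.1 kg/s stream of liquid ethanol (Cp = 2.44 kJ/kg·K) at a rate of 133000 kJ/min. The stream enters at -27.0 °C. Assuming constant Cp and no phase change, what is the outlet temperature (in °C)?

Q = 133000 kJ/min = 2216.7 kJ/s
ΔT = Q/(ṁ·Cp) = 2216.7/(29.1×2.44) = 31.219 K
T_out = -27.0 − 31.219 = -58.219 °C

T_out = -58.2 °C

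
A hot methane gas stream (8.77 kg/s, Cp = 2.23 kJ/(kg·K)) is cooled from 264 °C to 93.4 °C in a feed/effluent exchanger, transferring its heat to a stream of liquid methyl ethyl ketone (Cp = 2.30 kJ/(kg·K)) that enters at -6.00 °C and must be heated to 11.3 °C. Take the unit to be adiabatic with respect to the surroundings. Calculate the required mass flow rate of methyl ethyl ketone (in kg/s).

ṁ_c = 83.9 kg/s

Heat released by hot stream: Q = 8.77 × 2.23 × (264 − 93.4) = 3336.4 kJ/s
Energy balance on cold side (adiabatic exchanger): Q = ṁ_c·Cp_c·(T_c,out − T_c,in)
ṁ_c = 3336.4 / [2.30 × (11.3 − -6.00)] = 83.851 kg/s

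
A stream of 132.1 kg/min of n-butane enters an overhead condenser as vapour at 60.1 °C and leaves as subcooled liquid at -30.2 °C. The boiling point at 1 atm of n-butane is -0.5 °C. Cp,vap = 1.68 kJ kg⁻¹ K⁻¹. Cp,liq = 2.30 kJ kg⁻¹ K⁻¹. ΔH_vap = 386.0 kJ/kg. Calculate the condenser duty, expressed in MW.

vapour 60.1→-0.5 °C: -101.81 kJ/kg
condensation at -0.5 °C: -386 kJ/kg
liquid -0.5→-30.2 °C: -68.31 kJ/kg
Δh = -101.81 + -386 + -68.31 = -556.12 kJ/kg
Q = ṁ·Δh = 132.1 kg/min × -556.12 kJ/kg = -73463 kJ/min
|Q| = 1224.4 kW = 1.2244 MW

Q_c = 1.22 MW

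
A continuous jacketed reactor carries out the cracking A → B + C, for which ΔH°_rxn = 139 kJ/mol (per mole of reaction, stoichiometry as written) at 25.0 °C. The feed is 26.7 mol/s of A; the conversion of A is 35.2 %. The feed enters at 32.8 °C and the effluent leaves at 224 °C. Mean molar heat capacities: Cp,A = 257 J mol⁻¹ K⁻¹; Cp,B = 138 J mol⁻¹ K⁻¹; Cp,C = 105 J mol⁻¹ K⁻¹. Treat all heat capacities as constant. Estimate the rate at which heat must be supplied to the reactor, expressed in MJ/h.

Extent of reaction ξ = 0.352 × 26.7 = 9.3984 mol/s
Reaction term: ξ·ΔH°_rxn = 9.3984 × 139 = 1306.4 kJ/s
Sensible, feed 32.8→25 °C: -53.523 kJ/s
Outlet flows (mol/s): A 17.302, B 9.3984, C 9.3984
Sensible, products 25→224 °C: 1339.3 kJ/s
Q = ΔH = 2592.2 kJ/s = 2592.2 kW
Heat supplied = 9331.9 MJ/h

Q_in = 9330 MJ/h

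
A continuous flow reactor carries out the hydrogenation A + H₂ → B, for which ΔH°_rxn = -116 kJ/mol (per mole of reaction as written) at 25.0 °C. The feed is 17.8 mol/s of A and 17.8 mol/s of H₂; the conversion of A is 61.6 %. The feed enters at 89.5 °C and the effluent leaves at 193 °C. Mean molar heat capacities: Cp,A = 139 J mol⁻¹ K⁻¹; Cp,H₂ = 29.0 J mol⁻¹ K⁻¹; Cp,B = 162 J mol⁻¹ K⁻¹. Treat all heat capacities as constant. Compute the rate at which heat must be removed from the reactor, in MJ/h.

Extent of reaction ξ = 0.616 × 17.8 = 10.965 mol/s
Reaction term: ξ·ΔH°_rxn = 10.965 × -116 = -1271.9 kJ/s
Sensible, feed 89.5→25 °C: -192.88 kJ/s
Outlet flows (mol/s): A 6.8352, H₂ 6.8352, B 10.965
Sensible, products 25→193 °C: 491.33 kJ/s
Q = ΔH = -973.46 kJ/s = -973.46 kW
Heat removed = 3504.5 MJ/h

Q_out = 3500 MJ/h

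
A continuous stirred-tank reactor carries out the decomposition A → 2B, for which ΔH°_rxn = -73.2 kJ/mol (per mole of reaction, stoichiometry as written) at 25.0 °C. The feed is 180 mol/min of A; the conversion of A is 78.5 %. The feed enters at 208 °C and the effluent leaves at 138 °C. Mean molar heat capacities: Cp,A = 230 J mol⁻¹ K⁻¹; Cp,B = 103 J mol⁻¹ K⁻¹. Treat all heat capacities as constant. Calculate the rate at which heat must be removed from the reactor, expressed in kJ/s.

Extent of reaction ξ = 0.785 × 180 = 141.3 mol/min
Reaction term: ξ·ΔH°_rxn = 141.3 × -73.2 = -10343 kJ/min
Sensible, feed 208→25 °C: -7576.2 kJ/min
Outlet flows (mol/min): A 38.7, B 282.6
Sensible, products 25→138 °C: 4295 kJ/min
Q = ΔH = -13624 kJ/min = -227.07 kW
Heat removed = 227.07 kJ/s

Q_out = 227 kJ/s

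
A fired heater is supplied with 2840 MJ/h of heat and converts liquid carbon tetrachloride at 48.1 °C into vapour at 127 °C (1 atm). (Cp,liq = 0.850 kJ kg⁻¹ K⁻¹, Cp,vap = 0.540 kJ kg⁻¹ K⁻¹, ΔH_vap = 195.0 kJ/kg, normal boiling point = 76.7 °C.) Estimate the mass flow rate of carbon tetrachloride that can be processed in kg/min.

ṁ = 192 kg/min

Δh = 0.850×(76.7−48.1) + 195.0 + 0.540×(127−76.7) = 246.47 kJ/kg
Q = 2840 MJ/h = 788.89 kJ/s = 47333 kJ/min
ṁ = Q/Δh = 47333 / 246.47 = 192.04 kg/min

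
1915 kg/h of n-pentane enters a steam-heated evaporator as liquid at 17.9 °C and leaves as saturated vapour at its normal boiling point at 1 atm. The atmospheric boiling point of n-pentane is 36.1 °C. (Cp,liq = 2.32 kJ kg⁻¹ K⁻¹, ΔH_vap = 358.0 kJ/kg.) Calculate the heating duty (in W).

Q = 213000 W

liquid 17.9→36.1 °C: 42.224 kJ/kg
vaporisation at 36.1 °C: 358 kJ/kg
Δh = 42.224 + 358 = 400.22 kJ/kg
Q = ṁ·Δh = 1915 kg/h × 400.22 kJ/kg = 766430 kJ/h
|Q| = 212.9 kW = 212900 W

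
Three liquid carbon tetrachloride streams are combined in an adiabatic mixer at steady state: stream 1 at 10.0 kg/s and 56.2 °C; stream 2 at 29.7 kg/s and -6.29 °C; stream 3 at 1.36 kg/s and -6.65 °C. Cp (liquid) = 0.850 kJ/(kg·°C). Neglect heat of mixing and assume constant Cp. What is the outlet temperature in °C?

Adiabatic, steady state ⇒ Σ ṁᵢCp,ᵢ(T_out − Tᵢ) = 0
Σ ṁᵢCp,ᵢTᵢ = 10.0×0.850×56.2 + 29.7×0.850×-6.29 + 1.36×0.850×-6.65 = 311.22
Σ ṁᵢCp,ᵢ = 10.0×0.850 + 29.7×0.850 + 1.36×0.850 = 34.901
T_out = 311.22 / 34.901 = 8.9173 °C

T_out = 8.92 °C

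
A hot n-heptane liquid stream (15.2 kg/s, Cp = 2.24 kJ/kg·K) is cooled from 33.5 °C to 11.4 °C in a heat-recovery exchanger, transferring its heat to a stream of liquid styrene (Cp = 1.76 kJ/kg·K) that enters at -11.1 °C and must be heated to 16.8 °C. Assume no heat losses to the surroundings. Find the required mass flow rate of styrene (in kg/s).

ṁ_c = 15.3 kg/s

Heat released by hot stream: Q = 15.2 × 2.24 × (33.5 − 11.4) = 752.46 kJ/s
Energy balance on cold side (adiabatic exchanger): Q = ṁ_c·Cp_c·(T_c,out − T_c,in)
ṁ_c = 752.46 / [1.76 × (16.8 − -11.1)] = 15.324 kg/s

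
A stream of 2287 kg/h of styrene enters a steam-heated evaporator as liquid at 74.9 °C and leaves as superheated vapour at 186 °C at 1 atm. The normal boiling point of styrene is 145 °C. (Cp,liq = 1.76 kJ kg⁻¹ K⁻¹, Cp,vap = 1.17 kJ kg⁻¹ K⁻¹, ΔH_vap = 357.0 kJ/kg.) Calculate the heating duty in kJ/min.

liquid 74.9→145 °C: 123.38 kJ/kg
vaporisation at 145 °C: 357 kJ/kg
vapour 145→186 °C: 47.97 kJ/kg
Δh = 123.38 + 357 + 47.97 = 528.35 kJ/kg
Q = ṁ·Δh = 2287 kg/h × 528.35 kJ/kg = 1.2083e+06 kJ/h
|Q| = 335.65 kW = 20139 kJ/min

Q = 20100 kJ/min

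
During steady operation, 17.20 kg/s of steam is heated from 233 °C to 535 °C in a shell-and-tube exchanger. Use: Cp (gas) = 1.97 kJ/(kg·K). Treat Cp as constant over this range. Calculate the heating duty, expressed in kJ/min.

Q = 614000 kJ/min

Q = ṁ·Cp·ΔT = 17.20 × 1.97 × (535 − 233) = 10233 kJ/s
Heating duty = 613980 kJ/min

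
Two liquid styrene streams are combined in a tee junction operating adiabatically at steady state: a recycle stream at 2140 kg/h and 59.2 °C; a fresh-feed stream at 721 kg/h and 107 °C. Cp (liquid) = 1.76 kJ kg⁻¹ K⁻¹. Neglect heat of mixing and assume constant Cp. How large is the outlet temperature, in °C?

T_out = 71.2 °C

Energy balance with Q = 0: Σ ṁᵢCp,ᵢ(T_out − Tᵢ) = 0
T_out = Σ ṁᵢCp,ᵢTᵢ / Σ ṁᵢCp,ᵢ
      = 358750 / 5035.4 = 71.246 °C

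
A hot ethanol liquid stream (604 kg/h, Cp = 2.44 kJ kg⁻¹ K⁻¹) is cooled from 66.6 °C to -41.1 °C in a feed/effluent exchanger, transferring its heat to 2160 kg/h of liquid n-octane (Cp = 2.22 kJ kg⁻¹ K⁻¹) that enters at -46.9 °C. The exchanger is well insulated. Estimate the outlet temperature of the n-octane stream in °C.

Heat released by hot stream: Q = 604 × 2.44 × (66.6 − -41.1) = 158720 kJ/h
Energy balance on cold side (adiabatic exchanger): Q = ṁ_c·Cp_c·(T_c,out − T_c,in)
T_c,out = -46.9 + 158720/(2160 × 2.22) = -13.799 °C

T_c,out = -13.8 °C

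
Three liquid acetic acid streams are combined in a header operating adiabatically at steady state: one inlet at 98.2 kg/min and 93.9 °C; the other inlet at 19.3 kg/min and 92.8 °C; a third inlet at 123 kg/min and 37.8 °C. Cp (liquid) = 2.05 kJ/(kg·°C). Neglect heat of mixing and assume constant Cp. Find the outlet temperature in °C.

Adiabatic, steady state ⇒ Σ ṁᵢCp,ᵢ(T_out − Tᵢ) = 0
T_out = Σ ṁᵢCp,ᵢTᵢ / Σ ṁᵢCp,ᵢ
      = 32106 / 493.02 = 65.12 °C

T_out = 65.1 °C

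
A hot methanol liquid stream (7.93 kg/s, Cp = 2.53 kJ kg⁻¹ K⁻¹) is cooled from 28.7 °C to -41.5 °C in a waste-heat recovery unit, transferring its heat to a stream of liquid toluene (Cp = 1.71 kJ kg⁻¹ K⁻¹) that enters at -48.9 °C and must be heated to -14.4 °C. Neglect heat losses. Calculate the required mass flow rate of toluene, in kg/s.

Heat released by hot stream: Q = 7.93 × 2.53 × (28.7 − -41.5) = 1408.4 kJ/s
Energy balance on cold side (adiabatic exchanger): Q = ṁ_c·Cp_c·(T_c,out − T_c,in)
ṁ_c = 1408.4 / [1.71 × (-14.4 − -48.9)] = 23.873 kg/s

ṁ_c = 23.9 kg/s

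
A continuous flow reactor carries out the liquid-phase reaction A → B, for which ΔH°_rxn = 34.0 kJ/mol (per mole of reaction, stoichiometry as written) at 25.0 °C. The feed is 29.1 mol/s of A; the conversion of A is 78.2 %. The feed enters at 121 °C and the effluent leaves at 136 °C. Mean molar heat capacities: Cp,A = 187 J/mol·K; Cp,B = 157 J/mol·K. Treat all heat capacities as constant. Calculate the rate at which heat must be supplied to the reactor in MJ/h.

Q_in = 2810 MJ/h

Extent of reaction ξ = 0.782 × 29.1 = 22.756 mol/s
Reaction term: ξ·ΔH°_rxn = 22.756 × 34.0 = 773.71 kJ/s
Sensible, feed 121→25 °C: -522.4 kJ/s
Outlet flows (mol/s): A 6.3438, B 22.756
Sensible, products 25→136 °C: 528.25 kJ/s
Q = ΔH = 779.56 kJ/s = 779.56 kW
Heat supplied = 2806.4 MJ/h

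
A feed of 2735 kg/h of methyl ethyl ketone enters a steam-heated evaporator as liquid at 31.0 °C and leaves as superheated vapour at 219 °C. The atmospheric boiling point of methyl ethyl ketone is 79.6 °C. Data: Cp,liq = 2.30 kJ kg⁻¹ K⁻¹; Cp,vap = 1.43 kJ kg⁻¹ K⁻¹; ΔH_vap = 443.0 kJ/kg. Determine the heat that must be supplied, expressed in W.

Q = 573000 W

liquid 31.0→79.6 °C: 111.78 kJ/kg
vaporisation at 79.6 °C: 443 kJ/kg
vapour 79.6→219 °C: 199.34 kJ/kg
Δh = 111.78 + 443 + 199.34 = 754.12 kJ/kg
Q = ṁ·Δh = 2735 kg/h × 754.12 kJ/kg = 2.0625e+06 kJ/h
|Q| = 572.92 kW = 572920 W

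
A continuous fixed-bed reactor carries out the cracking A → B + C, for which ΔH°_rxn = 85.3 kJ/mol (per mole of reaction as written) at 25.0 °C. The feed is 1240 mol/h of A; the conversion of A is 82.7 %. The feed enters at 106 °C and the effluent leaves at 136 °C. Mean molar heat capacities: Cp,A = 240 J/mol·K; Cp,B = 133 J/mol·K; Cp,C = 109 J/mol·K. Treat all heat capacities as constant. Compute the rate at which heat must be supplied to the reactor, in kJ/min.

Q_in = 1610 kJ/min

Extent of reaction ξ = 0.827 × 1240 = 1025.5 mol/h
Reaction term: ξ·ΔH°_rxn = 1025.5 × 85.3 = 87473 kJ/h
Sensible, feed 106→25 °C: -24106 kJ/h
Outlet flows (mol/h): A 214.52, B 1025.5, C 1025.5
Sensible, products 25→136 °C: 33261 kJ/h
Q = ΔH = 96629 kJ/h = 26.841 kW
Heat supplied = 1610.5 kJ/min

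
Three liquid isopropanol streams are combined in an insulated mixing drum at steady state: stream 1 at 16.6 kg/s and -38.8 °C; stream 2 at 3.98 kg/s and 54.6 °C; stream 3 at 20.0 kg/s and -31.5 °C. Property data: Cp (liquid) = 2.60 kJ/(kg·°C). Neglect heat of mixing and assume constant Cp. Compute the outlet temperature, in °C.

No heat crosses the boundary, so H_out = H_in.
Σ ṁᵢCp,ᵢTᵢ = 16.6×2.60×-38.8 + 3.98×2.60×54.6 + 20.0×2.60×-31.5 = -2747.6
Σ ṁᵢCp,ᵢ = 16.6×2.60 + 3.98×2.60 + 20.0×2.60 = 105.51
T_out = -2747.6 / 105.51 = -26.042 °C

T_out = -26.0 °C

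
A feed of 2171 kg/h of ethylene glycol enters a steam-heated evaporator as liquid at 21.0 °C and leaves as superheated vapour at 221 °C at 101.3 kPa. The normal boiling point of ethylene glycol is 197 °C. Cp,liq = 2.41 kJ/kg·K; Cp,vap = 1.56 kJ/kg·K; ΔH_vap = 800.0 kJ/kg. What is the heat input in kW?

Q = 761 kW

liquid 21.0→197 °C: 424.16 kJ/kg
vaporisation at 197 °C: 800 kJ/kg
vapour 197→221 °C: 37.44 kJ/kg
Δh = 424.16 + 800 + 37.44 = 1261.6 kJ/kg
Q = ṁ·Δh = 2171 kg/h × 1261.6 kJ/kg = 2.7389e+06 kJ/h
|Q| = 760.81 kW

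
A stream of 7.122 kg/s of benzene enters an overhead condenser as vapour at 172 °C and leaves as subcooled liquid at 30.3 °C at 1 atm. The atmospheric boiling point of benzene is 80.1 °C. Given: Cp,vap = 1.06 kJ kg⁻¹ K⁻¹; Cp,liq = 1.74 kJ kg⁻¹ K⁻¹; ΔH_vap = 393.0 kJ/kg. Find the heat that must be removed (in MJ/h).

vapour 172→80.1 °C: -97.414 kJ/kg
condensation at 80.1 °C: -393 kJ/kg
liquid 80.1→30.3 °C: -86.652 kJ/kg
Δh = -97.414 + -393 + -86.652 = -577.07 kJ/kg
Q = ṁ·Δh = 7.122 kg/s × -577.07 kJ/kg = -4109.9 kJ/s
|Q| = 4109.9 kW = 14796 MJ/h

Q_c = 14800 MJ/h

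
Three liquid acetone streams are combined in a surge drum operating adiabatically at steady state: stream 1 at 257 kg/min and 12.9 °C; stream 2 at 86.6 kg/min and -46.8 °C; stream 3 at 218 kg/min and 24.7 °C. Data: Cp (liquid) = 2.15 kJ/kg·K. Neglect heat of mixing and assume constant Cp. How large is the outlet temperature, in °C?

Energy balance with Q = 0: Σ ṁᵢCp,ᵢ(T_out − Tᵢ) = 0
T_out = Σ ṁᵢCp,ᵢTᵢ / Σ ṁᵢCp,ᵢ
      = 9991.1 / 1207.4 = 8.2746 °C

T_out = 8.27 °C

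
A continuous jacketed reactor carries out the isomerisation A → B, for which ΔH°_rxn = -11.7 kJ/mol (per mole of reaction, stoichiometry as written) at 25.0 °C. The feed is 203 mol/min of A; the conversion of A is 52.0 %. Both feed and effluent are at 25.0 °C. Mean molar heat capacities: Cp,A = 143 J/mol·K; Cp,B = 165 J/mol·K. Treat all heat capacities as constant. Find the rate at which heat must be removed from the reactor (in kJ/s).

Extent of reaction ξ = 0.520 × 203 = 105.56 mol/min
Reaction term: ξ·ΔH°_rxn = 105.56 × -11.7 = -1235.1 kJ/min
Q = ΔH = -1235.1 kJ/min = -20.584 kW
Heat removed = 20.584 kJ/s

Q_out = 20.6 kJ/s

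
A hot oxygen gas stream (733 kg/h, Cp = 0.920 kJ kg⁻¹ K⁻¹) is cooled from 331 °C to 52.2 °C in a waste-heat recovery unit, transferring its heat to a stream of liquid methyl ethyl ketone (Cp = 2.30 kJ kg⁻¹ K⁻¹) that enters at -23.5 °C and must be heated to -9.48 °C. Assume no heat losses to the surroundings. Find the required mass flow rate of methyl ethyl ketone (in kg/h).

Heat released by hot stream: Q = 733 × 0.920 × (331 − 52.2) = 188010 kJ/h
Energy balance on cold side (adiabatic exchanger): Q = ṁ_c·Cp_c·(T_c,out − T_c,in)
ṁ_c = 188010 / [2.30 × (-9.48 − -23.5)] = 5830.5 kg/h

ṁ_c = 5830 kg/h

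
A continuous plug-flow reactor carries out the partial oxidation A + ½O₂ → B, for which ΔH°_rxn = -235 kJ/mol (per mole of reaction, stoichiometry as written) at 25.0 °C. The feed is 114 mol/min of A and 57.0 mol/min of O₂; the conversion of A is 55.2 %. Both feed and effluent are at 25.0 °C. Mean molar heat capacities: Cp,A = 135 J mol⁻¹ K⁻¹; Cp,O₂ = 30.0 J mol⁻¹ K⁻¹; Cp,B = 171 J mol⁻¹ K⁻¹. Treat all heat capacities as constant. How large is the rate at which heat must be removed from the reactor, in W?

Q_out = 246000 W

Extent of reaction ξ = 0.552 × 114 = 62.928 mol/min
Reaction term: ξ·ΔH°_rxn = 62.928 × -235 = -14788 kJ/min
Q = ΔH = -14788 kJ/min = -246.47 kW
Heat removed = 246470 W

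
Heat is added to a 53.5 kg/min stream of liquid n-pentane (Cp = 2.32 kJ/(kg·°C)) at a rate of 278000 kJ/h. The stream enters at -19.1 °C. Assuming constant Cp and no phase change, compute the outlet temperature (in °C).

Q = 278000 kJ/h = 4633.3 kJ/min
ΔT = Q/(ṁ·Cp) = 4633.3/(53.5×2.32) = 37.329 K
T_out = -19.1 + 37.329 = 18.229 °C

T_out = 18.2 °C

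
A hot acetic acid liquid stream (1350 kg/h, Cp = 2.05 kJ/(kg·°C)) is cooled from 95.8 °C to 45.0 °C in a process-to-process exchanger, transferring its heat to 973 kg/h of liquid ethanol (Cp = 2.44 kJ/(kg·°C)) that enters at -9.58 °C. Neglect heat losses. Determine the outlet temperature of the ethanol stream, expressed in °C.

T_c,out = 49.6 °C

Heat released by hot stream: Q = 1350 × 2.05 × (95.8 − 45.0) = 140590 kJ/h
Energy balance on cold side (adiabatic exchanger): Q = ṁ_c·Cp_c·(T_c,out − T_c,in)
T_c,out = -9.58 + 140590/(973 × 2.44) = 49.637 °C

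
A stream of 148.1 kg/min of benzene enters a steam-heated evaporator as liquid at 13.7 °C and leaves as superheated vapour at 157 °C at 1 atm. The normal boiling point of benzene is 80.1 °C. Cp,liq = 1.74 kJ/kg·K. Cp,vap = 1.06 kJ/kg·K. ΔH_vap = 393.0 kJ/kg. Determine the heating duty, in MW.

liquid 13.7→80.1 °C: 115.54 kJ/kg
vaporisation at 80.1 °C: 393 kJ/kg
vapour 80.1→157 °C: 81.514 kJ/kg
Δh = 115.54 + 393 + 81.514 = 590.05 kJ/kg
Q = ṁ·Δh = 148.1 kg/min × 590.05 kJ/kg = 87386 kJ/min
|Q| = 1456.4 kW = 1.4564 MW

Q = 1.46 MW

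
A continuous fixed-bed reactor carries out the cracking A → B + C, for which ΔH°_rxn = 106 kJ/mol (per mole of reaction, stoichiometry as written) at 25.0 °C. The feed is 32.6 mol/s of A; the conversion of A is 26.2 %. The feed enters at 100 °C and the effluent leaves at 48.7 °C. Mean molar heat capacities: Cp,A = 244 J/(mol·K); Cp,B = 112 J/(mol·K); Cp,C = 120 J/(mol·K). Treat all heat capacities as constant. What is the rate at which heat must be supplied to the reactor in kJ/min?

Q_in = 29700 kJ/min

Extent of reaction ξ = 0.262 × 32.6 = 8.5412 mol/s
Reaction term: ξ·ΔH°_rxn = 8.5412 × 106 = 905.37 kJ/s
Sensible, feed 100→25 °C: -596.58 kJ/s
Outlet flows (mol/s): A 24.059, B 8.5412, C 8.5412
Sensible, products 25→48.7 °C: 186.09 kJ/s
Q = ΔH = 494.88 kJ/s = 494.88 kW
Heat supplied = 29693 kJ/min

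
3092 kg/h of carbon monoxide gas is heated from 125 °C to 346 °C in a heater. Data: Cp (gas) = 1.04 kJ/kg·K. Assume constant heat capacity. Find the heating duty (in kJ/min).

Q = ṁ·Cp·ΔT = 3092 × 1.04 × (346 − 125) = 710670 kJ/h
Converting: 710670 / 3600 s = 197.41 kW
Heating duty = 11844 kJ/min

Q = 11800 kJ/min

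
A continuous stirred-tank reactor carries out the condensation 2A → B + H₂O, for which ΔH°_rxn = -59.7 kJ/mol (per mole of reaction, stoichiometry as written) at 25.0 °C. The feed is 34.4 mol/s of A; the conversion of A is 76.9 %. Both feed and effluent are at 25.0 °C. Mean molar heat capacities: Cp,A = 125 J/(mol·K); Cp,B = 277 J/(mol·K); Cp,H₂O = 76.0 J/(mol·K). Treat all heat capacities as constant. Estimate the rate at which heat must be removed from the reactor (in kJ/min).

Extent of reaction ξ = 0.769 × 34.4 / 2 = 13.227 mol/s
Reaction term: ξ·ΔH°_rxn = 13.227 × -59.7 = -789.64 kJ/s
Q = ΔH = -789.64 kJ/s = -789.64 kW
Heat removed = 47378 kJ/min

Q_out = 47400 kJ/min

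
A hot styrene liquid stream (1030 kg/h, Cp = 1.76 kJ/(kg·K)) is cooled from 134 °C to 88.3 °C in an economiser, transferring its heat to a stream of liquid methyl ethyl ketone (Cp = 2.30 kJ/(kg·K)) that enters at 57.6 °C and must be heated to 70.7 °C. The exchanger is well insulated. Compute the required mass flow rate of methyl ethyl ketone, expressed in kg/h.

ṁ_c = 2750 kg/h

Heat released by hot stream: Q = 1030 × 1.76 × (134 − 88.3) = 82845 kJ/h
Energy balance on cold side (adiabatic exchanger): Q = ṁ_c·Cp_c·(T_c,out − T_c,in)
ṁ_c = 82845 / [2.30 × (70.7 − 57.6)] = 2749.6 kg/h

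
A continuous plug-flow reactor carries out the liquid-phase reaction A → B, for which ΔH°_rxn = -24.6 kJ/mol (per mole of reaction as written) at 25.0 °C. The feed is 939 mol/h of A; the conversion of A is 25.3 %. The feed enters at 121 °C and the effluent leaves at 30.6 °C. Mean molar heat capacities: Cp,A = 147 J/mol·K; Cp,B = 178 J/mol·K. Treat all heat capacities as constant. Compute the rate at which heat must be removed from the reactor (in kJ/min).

Q_out = 305 kJ/min

Extent of reaction ξ = 0.253 × 939 = 237.57 mol/h
Reaction term: ξ·ΔH°_rxn = 237.57 × -24.6 = -5844.1 kJ/h
Sensible, feed 121→25 °C: -13251 kJ/h
Outlet flows (mol/h): A 701.43, B 237.57
Sensible, products 25→30.6 °C: 814.23 kJ/h
Q = ΔH = -18281 kJ/h = -5.0781 kW
Heat removed = 304.68 kJ/min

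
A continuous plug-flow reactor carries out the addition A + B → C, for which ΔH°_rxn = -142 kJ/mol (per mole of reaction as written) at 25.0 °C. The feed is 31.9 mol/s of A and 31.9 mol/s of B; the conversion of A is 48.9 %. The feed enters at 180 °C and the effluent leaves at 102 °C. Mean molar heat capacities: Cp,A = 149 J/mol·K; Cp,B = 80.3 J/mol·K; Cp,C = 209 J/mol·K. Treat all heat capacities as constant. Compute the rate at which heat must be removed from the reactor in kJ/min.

Extent of reaction ξ = 0.489 × 31.9 = 15.599 mol/s
Reaction term: ξ·ΔH°_rxn = 15.599 × -142 = -2215.1 kJ/s
Sensible, feed 180→25 °C: -1133.8 kJ/s
Outlet flows (mol/s): A 16.301, B 16.301, C 15.599
Sensible, products 25→102 °C: 538.85 kJ/s
Q = ΔH = -2810 kJ/s = -2810 kW
Heat removed = 168600 kJ/min

Q_out = 169000 kJ/min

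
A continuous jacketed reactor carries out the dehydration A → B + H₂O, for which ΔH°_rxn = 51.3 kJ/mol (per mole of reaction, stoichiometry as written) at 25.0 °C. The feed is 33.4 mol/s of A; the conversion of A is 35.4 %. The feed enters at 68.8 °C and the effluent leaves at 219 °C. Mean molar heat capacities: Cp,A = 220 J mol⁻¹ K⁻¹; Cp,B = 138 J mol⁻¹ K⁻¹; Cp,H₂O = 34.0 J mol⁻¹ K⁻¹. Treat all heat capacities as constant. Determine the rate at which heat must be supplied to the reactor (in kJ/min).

Extent of reaction ξ = 0.354 × 33.4 = 11.824 mol/s
Reaction term: ξ·ΔH°_rxn = 11.824 × 51.3 = 606.55 kJ/s
Sensible, feed 68.8→25 °C: -321.84 kJ/s
Outlet flows (mol/s): A 21.576, B 11.824, H₂O 11.824
Sensible, products 25→219 °C: 1315.4 kJ/s
Q = ΔH = 1600.1 kJ/s = 1600.1 kW
Heat supplied = 96007 kJ/min

Q_in = 96000 kJ/min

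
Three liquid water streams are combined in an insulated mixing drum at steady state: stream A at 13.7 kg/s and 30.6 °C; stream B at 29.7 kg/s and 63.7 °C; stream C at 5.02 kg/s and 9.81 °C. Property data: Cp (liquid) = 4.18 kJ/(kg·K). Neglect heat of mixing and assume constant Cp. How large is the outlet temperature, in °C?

T_out = 48.7 °C

No heat crosses the boundary, so H_out = H_in.
Σ ṁᵢCp,ᵢTᵢ = 13.7×4.18×30.6 + 29.7×4.18×63.7 + 5.02×4.18×9.81 = 9866.3
Σ ṁᵢCp,ᵢ = 13.7×4.18 + 29.7×4.18 + 5.02×4.18 = 202.4
T_out = 9866.3 / 202.4 = 48.748 °C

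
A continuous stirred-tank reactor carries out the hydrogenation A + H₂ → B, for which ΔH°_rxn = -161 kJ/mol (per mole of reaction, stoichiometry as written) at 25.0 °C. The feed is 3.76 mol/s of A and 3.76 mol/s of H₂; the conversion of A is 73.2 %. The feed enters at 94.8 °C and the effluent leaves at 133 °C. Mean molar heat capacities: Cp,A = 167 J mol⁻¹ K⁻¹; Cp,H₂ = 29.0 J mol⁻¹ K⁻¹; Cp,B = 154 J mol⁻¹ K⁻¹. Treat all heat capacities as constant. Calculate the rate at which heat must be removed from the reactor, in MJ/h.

Extent of reaction ξ = 0.732 × 3.76 = 2.7523 mol/s
Reaction term: ξ·ΔH°_rxn = 2.7523 × -161 = -443.12 kJ/s
Sensible, feed 94.8→25 °C: -51.44 kJ/s
Outlet flows (mol/s): A 1.0077, H₂ 1.0077, B 2.7523
Sensible, products 25→133 °C: 67.107 kJ/s
Q = ΔH = -427.46 kJ/s = -427.46 kW
Heat removed = 1538.8 MJ/h

Q_out = 1540 MJ/h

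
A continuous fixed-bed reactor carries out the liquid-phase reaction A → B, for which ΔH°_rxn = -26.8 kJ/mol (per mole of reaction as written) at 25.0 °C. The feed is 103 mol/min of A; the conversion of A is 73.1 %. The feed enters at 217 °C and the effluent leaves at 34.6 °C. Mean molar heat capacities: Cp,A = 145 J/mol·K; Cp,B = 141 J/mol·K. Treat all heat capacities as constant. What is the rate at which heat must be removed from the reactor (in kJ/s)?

Q_out = 79.1 kJ/s

Extent of reaction ξ = 0.731 × 103 = 75.293 mol/min
Reaction term: ξ·ΔH°_rxn = 75.293 × -26.8 = -2017.9 kJ/min
Sensible, feed 217→25 °C: -2867.5 kJ/min
Outlet flows (mol/min): A 27.707, B 75.293
Sensible, products 25→34.6 °C: 140.48 kJ/min
Q = ΔH = -4744.9 kJ/min = -79.081 kW
Heat removed = 79.081 kJ/s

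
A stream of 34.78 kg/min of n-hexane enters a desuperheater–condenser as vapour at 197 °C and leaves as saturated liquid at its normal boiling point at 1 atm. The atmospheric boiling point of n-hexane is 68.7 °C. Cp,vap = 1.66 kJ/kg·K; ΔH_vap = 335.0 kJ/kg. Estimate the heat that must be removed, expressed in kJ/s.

Q_c = 318 kJ/s

vapour 197→68.7 °C: -212.98 kJ/kg
condensation at 68.7 °C: -335 kJ/kg
Δh = -212.98 + -335 = -547.98 kJ/kg
Q = ṁ·Δh = 34.78 kg/min × -547.98 kJ/kg = -19059 kJ/min
|Q| = 317.64 kW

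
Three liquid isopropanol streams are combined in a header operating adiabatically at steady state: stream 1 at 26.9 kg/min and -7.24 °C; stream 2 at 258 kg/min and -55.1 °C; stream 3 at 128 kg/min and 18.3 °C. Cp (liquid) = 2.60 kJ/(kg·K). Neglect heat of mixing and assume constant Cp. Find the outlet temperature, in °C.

No heat crosses the boundary, so H_out = H_in.
T_out = Σ ṁᵢCp,ᵢTᵢ / Σ ṁᵢCp,ᵢ
      = -31377 / 1073.5 = -29.228 °C

T_out = -29.2 °C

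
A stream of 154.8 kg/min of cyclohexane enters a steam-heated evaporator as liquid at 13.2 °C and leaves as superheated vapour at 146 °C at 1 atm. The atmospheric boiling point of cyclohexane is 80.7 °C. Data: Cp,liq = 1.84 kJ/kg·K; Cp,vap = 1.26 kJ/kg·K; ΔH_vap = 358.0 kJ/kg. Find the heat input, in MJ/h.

Q = 5240 MJ/h

liquid 13.2→80.7 °C: 124.2 kJ/kg
vaporisation at 80.7 °C: 358 kJ/kg
vapour 80.7→146 °C: 82.278 kJ/kg
Δh = 124.2 + 358 + 82.278 = 564.48 kJ/kg
Q = ṁ·Δh = 154.8 kg/min × 564.48 kJ/kg = 87381 kJ/min
|Q| = 1456.4 kW = 5242.9 MJ/h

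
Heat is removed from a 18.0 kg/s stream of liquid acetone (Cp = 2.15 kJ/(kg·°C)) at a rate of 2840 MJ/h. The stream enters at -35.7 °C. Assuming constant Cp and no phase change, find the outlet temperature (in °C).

Q = 2840 MJ/h = 788.89 kJ/s
ΔT = Q/(ṁ·Cp) = 788.89/(18.0×2.15) = 20.385 K
T_out = -35.7 − 20.385 = -56.085 °C

T_out = -56.1 °C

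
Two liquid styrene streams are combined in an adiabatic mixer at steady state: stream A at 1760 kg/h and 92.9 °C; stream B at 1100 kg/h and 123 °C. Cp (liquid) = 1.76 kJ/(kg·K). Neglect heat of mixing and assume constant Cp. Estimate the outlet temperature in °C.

T_out = 104 °C

Energy balance with Q = 0: Σ ṁᵢCp,ᵢ(T_out − Tᵢ) = 0
T_out = Σ ṁᵢCp,ᵢTᵢ / Σ ṁᵢCp,ᵢ
      = 525900 / 5033.6 = 104.48 °C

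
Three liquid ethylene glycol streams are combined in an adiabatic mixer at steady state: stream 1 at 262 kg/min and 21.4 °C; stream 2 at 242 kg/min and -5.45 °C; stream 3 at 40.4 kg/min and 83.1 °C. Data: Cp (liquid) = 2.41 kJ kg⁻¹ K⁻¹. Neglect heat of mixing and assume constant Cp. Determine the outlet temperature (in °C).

T_out = 14.0 °C

Adiabatic, steady state ⇒ Σ ṁᵢCp,ᵢ(T_out − Tᵢ) = 0
T_out = Σ ṁᵢCp,ᵢTᵢ / Σ ṁᵢCp,ᵢ
      = 18425 / 1312 = 14.043 °C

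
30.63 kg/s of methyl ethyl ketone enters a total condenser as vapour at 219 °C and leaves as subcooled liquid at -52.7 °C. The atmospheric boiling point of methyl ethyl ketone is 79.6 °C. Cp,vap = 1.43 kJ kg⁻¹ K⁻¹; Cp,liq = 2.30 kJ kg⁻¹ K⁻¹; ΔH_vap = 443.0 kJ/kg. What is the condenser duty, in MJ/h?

Q_c = 104000 MJ/h

vapour 219→79.6 °C: -199.34 kJ/kg
condensation at 79.6 °C: -443 kJ/kg
liquid 79.6→-52.7 °C: -304.29 kJ/kg
Δh = -199.34 + -443 + -304.29 = -946.63 kJ/kg
Q = ṁ·Δh = 30.63 kg/s × -946.63 kJ/kg = -28995 kJ/s
|Q| = 28995 kW = 104380 MJ/h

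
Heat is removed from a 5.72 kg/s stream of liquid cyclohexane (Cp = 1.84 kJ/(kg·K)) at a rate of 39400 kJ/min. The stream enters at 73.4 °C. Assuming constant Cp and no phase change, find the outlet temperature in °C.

T_out = 11.0 °C

Q = 39400 kJ/min = 656.67 kJ/s
ΔT = Q/(ṁ·Cp) = 656.67/(5.72×1.84) = 62.392 K
T_out = 73.4 − 62.392 = 11.008 °C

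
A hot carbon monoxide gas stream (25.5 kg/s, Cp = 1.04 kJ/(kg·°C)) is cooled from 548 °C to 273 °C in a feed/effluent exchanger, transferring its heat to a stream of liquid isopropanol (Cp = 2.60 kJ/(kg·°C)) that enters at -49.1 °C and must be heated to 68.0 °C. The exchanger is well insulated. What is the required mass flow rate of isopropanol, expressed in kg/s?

ṁ_c = 24.0 kg/s

Heat released by hot stream: Q = 25.5 × 1.04 × (548 − 273) = 7293 kJ/s
Energy balance on cold side (adiabatic exchanger): Q = ṁ_c·Cp_c·(T_c,out − T_c,in)
ṁ_c = 7293 / [2.60 × (68.0 − -49.1)] = 23.954 kg/s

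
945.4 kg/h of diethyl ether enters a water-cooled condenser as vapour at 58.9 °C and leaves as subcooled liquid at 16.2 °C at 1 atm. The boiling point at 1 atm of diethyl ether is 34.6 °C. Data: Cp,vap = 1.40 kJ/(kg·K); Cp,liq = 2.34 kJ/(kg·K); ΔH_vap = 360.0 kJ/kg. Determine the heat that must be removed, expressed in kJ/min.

vapour 58.9→34.6 °C: -34.02 kJ/kg
condensation at 34.6 °C: -360 kJ/kg
liquid 34.6→16.2 °C: -43.056 kJ/kg
Δh = -34.02 + -360 + -43.056 = -437.08 kJ/kg
Q = ṁ·Δh = 945.4 kg/h × -437.08 kJ/kg = -413210 kJ/h
|Q| = 114.78 kW = 6886.9 kJ/min

Q_c = 6890 kJ/min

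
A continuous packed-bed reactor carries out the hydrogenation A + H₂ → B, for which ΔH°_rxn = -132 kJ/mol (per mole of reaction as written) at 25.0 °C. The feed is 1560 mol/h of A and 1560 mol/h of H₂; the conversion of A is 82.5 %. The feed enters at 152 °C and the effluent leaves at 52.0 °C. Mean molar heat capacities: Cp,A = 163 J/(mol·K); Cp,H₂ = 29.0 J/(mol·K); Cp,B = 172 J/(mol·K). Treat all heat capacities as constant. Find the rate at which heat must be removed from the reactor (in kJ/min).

Extent of reaction ξ = 0.825 × 1560 = 1287 mol/h
Reaction term: ξ·ΔH°_rxn = 1287 × -132 = -169880 kJ/h
Sensible, feed 152→25 °C: -38039 kJ/h
Outlet flows (mol/h): A 273, H₂ 273, B 1287
Sensible, products 25→52.0 °C: 7392.1 kJ/h
Q = ΔH = -200530 kJ/h = -55.703 kW
Heat removed = 3342.2 kJ/min

Q_out = 3340 kJ/min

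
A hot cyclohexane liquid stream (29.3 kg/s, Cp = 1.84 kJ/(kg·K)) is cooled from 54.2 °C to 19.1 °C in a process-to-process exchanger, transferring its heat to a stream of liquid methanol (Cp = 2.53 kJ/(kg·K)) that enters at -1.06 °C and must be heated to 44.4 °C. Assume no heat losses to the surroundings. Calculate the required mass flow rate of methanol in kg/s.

ṁ_c = 16.5 kg/s

Heat released by hot stream: Q = 29.3 × 1.84 × (54.2 − 19.1) = 1892.3 kJ/s
Energy balance on cold side (adiabatic exchanger): Q = ṁ_c·Cp_c·(T_c,out − T_c,in)
ṁ_c = 1892.3 / [2.53 × (44.4 − -1.06)] = 16.453 kg/s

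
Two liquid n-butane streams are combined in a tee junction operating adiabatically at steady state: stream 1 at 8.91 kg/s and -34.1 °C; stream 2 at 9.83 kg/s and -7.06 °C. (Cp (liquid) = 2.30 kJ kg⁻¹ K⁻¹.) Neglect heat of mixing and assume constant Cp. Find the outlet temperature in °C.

No heat crosses the boundary, so H_out = H_in.
Σ ṁᵢCp,ᵢTᵢ = 8.91×2.30×-34.1 + 9.83×2.30×-7.06 = -858.43
Σ ṁᵢCp,ᵢ = 8.91×2.30 + 9.83×2.30 = 43.102
T_out = -858.43 / 43.102 = -19.916 °C

T_out = -19.9 °C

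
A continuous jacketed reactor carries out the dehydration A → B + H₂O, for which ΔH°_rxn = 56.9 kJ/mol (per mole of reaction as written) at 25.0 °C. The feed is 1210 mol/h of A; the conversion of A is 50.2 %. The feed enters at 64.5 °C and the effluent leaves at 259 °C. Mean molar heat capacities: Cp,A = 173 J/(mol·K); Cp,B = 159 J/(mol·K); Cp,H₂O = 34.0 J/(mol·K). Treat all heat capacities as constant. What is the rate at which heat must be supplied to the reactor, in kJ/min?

Extent of reaction ξ = 0.502 × 1210 = 607.42 mol/h
Reaction term: ξ·ΔH°_rxn = 607.42 × 56.9 = 34562 kJ/h
Sensible, feed 64.5→25 °C: -8268.5 kJ/h
Outlet flows (mol/h): A 602.58, B 607.42, H₂O 607.42
Sensible, products 25→259 °C: 51826 kJ/h
Q = ΔH = 78120 kJ/h = 21.7 kW
Heat supplied = 1302 kJ/min

Q_in = 1300 kJ/min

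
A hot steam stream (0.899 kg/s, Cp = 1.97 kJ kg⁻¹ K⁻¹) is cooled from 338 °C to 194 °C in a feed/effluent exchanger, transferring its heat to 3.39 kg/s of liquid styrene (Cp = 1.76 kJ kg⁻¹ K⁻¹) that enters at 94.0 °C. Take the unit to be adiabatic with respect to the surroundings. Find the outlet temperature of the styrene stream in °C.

Heat released by hot stream: Q = 0.899 × 1.97 × (338 − 194) = 255.03 kJ/s
Energy balance on cold side (adiabatic exchanger): Q = ṁ_c·Cp_c·(T_c,out − T_c,in)
T_c,out = 94.0 + 255.03/(3.39 × 1.76) = 136.74 °C

T_c,out = 137 °C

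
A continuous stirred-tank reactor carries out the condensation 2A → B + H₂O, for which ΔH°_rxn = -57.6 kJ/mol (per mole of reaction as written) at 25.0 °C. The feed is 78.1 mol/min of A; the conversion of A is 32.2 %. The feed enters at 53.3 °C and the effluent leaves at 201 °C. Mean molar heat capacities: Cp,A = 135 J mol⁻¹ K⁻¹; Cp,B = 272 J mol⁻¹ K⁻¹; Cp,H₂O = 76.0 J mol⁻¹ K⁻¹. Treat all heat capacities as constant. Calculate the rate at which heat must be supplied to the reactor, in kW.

Q_in = 16.8 kW

Extent of reaction ξ = 0.322 × 78.1 / 2 = 12.574 mol/min
Reaction term: ξ·ΔH°_rxn = 12.574 × -57.6 = -724.27 kJ/min
Sensible, feed 53.3→25 °C: -298.38 kJ/min
Outlet flows (mol/min): A 52.952, B 12.574, H₂O 12.574
Sensible, products 25→201 °C: 2028.3 kJ/min
Q = ΔH = 1005.6 kJ/min = 16.76 kW
Heat supplied = 16.76 kW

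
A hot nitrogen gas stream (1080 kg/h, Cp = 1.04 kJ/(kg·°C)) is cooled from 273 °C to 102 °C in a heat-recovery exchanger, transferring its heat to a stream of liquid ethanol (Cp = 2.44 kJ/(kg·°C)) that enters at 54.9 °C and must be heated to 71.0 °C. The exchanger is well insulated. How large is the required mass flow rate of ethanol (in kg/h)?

Heat released by hot stream: Q = 1080 × 1.04 × (273 − 102) = 192070 kJ/h
Energy balance on cold side (adiabatic exchanger): Q = ṁ_c·Cp_c·(T_c,out − T_c,in)
ṁ_c = 192070 / [2.44 × (71.0 − 54.9)] = 4889.2 kg/h

ṁ_c = 4890 kg/h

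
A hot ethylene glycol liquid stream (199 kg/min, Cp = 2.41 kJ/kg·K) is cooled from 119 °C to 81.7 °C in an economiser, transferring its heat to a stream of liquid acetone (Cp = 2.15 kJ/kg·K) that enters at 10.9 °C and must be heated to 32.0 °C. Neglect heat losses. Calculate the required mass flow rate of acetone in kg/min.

ṁ_c = 394 kg/min

Heat released by hot stream: Q = 199 × 2.41 × (119 − 81.7) = 17889 kJ/min
Energy balance on cold side (adiabatic exchanger): Q = ṁ_c·Cp_c·(T_c,out − T_c,in)
ṁ_c = 17889 / [2.15 × (32.0 − 10.9)] = 394.33 kg/min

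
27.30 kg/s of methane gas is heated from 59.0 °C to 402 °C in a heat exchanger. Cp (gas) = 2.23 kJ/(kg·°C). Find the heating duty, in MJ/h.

Q = 75200 MJ/h

Q = ṁ·Cp·ΔT = 27.30 × 2.23 × (402 − 59.0) = 20881 kJ/s
Heating duty = 75173 MJ/h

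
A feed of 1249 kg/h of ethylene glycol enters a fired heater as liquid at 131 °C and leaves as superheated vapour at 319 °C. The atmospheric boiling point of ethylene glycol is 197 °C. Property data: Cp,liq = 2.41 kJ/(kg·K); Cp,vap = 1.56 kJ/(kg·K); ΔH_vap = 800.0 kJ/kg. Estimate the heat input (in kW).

Q = 399 kW

liquid 131→197 °C: 159.06 kJ/kg
vaporisation at 197 °C: 800 kJ/kg
vapour 197→319 °C: 190.32 kJ/kg
Δh = 159.06 + 800 + 190.32 = 1149.4 kJ/kg
Q = ṁ·Δh = 1249 kg/h × 1149.4 kJ/kg = 1.4356e+06 kJ/h
|Q| = 398.77 kW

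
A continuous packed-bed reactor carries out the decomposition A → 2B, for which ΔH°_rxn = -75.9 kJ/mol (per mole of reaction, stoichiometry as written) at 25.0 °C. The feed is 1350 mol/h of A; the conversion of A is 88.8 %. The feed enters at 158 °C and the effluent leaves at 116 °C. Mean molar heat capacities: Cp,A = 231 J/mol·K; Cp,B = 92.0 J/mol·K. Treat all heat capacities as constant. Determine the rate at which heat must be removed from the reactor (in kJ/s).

Extent of reaction ξ = 0.888 × 1350 = 1198.8 mol/h
Reaction term: ξ·ΔH°_rxn = 1198.8 × -75.9 = -90989 kJ/h
Sensible, feed 158→25 °C: -41476 kJ/h
Outlet flows (mol/h): A 151.2, B 2397.6
Sensible, products 25→116 °C: 23251 kJ/h
Q = ΔH = -109210 kJ/h = -30.337 kW
Heat removed = 30.337 kJ/s

Q_out = 30.3 kJ/s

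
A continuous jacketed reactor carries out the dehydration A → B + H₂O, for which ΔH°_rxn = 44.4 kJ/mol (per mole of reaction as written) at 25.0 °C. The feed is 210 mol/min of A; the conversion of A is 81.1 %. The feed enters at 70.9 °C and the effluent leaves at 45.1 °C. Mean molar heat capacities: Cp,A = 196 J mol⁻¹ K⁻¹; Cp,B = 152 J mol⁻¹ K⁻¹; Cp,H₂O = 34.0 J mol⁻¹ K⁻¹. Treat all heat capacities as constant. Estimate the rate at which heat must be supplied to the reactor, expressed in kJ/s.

Q_in = 108 kJ/s

Extent of reaction ξ = 0.811 × 210 = 170.31 mol/min
Reaction term: ξ·ΔH°_rxn = 170.31 × 44.4 = 7561.8 kJ/min
Sensible, feed 70.9→25 °C: -1889.2 kJ/min
Outlet flows (mol/min): A 39.69, B 170.31, H₂O 170.31
Sensible, products 25→45.1 °C: 793.08 kJ/min
Q = ΔH = 6465.6 kJ/min = 107.76 kW
Heat supplied = 107.76 kJ/s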